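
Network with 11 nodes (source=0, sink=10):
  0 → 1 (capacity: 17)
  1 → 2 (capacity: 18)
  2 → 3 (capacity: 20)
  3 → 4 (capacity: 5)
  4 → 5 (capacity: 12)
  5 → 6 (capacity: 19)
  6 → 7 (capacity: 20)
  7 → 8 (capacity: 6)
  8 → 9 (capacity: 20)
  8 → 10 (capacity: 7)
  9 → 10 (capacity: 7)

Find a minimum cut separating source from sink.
Min cut value = 5, edges: (3,4)

Min cut value: 5
Partition: S = [0, 1, 2, 3], T = [4, 5, 6, 7, 8, 9, 10]
Cut edges: (3,4)

By max-flow min-cut theorem, max flow = min cut = 5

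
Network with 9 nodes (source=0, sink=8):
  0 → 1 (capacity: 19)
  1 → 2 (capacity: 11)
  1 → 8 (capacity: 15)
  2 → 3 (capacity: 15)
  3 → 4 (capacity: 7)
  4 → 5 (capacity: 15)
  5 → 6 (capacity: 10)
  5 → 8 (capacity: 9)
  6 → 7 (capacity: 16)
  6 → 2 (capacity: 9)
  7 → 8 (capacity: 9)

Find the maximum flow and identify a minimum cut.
Max flow = 19, Min cut edges: (0,1)

Maximum flow: 19
Minimum cut: (0,1)
Partition: S = [0], T = [1, 2, 3, 4, 5, 6, 7, 8]

Max-flow min-cut theorem verified: both equal 19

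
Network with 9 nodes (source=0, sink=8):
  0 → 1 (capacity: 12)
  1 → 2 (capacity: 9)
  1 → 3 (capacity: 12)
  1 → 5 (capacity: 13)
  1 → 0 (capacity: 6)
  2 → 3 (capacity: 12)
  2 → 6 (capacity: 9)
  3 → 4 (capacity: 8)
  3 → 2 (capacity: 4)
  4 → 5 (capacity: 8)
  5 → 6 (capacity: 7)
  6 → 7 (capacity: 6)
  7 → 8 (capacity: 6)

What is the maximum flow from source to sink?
Maximum flow = 6

Max flow: 6

Flow assignment:
  0 → 1: 6/12
  1 → 2: 3/9
  1 → 5: 3/13
  2 → 6: 3/9
  5 → 6: 3/7
  6 → 7: 6/6
  7 → 8: 6/6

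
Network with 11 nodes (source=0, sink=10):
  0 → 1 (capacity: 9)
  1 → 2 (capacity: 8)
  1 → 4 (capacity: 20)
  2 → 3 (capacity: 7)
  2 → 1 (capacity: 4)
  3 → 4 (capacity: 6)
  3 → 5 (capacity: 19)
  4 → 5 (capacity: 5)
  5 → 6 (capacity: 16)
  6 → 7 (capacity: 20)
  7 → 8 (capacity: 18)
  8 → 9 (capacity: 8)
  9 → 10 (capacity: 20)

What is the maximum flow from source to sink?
Maximum flow = 8

Max flow: 8

Flow assignment:
  0 → 1: 8/9
  1 → 2: 4/8
  1 → 4: 4/20
  2 → 3: 4/7
  3 → 5: 4/19
  4 → 5: 4/5
  5 → 6: 8/16
  6 → 7: 8/20
  7 → 8: 8/18
  8 → 9: 8/8
  9 → 10: 8/20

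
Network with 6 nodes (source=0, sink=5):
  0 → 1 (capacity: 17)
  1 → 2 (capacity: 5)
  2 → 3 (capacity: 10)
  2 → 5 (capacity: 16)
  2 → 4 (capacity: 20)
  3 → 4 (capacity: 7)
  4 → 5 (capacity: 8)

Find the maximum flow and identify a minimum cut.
Max flow = 5, Min cut edges: (1,2)

Maximum flow: 5
Minimum cut: (1,2)
Partition: S = [0, 1], T = [2, 3, 4, 5]

Max-flow min-cut theorem verified: both equal 5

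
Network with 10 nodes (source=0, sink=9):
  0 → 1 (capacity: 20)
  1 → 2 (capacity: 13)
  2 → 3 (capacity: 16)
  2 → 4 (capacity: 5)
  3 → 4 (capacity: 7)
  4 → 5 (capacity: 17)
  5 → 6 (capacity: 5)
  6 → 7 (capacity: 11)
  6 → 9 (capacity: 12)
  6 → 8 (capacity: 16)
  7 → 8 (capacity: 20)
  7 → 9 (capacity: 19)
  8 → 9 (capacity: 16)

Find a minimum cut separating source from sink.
Min cut value = 5, edges: (5,6)

Min cut value: 5
Partition: S = [0, 1, 2, 3, 4, 5], T = [6, 7, 8, 9]
Cut edges: (5,6)

By max-flow min-cut theorem, max flow = min cut = 5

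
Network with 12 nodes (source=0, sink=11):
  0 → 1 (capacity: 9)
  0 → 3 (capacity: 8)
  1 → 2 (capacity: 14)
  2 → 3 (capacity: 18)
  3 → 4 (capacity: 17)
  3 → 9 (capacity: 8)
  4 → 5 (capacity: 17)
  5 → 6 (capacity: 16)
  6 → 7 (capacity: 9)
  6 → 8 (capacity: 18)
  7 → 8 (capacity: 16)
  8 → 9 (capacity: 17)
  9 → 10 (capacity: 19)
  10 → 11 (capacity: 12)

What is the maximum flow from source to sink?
Maximum flow = 12

Max flow: 12

Flow assignment:
  0 → 1: 9/9
  0 → 3: 3/8
  1 → 2: 9/14
  2 → 3: 9/18
  3 → 4: 9/17
  3 → 9: 3/8
  4 → 5: 9/17
  5 → 6: 9/16
  6 → 8: 9/18
  8 → 9: 9/17
  9 → 10: 12/19
  10 → 11: 12/12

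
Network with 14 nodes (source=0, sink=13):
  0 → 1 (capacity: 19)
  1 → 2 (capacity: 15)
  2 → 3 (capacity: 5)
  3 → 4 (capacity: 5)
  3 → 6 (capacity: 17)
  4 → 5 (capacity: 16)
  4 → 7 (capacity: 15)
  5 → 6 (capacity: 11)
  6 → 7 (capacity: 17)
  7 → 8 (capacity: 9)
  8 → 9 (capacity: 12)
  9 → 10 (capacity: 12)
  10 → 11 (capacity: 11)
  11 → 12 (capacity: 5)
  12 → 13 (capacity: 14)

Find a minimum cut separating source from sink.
Min cut value = 5, edges: (11,12)

Min cut value: 5
Partition: S = [0, 1, 2, 3, 4, 5, 6, 7, 8, 9, 10, 11], T = [12, 13]
Cut edges: (11,12)

By max-flow min-cut theorem, max flow = min cut = 5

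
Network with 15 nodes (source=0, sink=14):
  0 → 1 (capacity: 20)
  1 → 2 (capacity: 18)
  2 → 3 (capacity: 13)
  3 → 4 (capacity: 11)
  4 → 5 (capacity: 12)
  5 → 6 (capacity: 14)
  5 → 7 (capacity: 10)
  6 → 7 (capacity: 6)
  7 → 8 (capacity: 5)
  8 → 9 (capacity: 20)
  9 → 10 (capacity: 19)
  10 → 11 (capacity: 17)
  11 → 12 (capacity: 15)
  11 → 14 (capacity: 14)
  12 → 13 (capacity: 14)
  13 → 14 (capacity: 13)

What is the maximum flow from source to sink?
Maximum flow = 5

Max flow: 5

Flow assignment:
  0 → 1: 5/20
  1 → 2: 5/18
  2 → 3: 5/13
  3 → 4: 5/11
  4 → 5: 5/12
  5 → 7: 5/10
  7 → 8: 5/5
  8 → 9: 5/20
  9 → 10: 5/19
  10 → 11: 5/17
  11 → 14: 5/14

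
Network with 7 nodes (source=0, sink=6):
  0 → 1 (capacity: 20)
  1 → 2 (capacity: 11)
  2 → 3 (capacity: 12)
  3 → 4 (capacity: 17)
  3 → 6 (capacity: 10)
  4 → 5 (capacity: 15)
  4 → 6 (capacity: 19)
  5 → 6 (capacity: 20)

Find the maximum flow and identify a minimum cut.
Max flow = 11, Min cut edges: (1,2)

Maximum flow: 11
Minimum cut: (1,2)
Partition: S = [0, 1], T = [2, 3, 4, 5, 6]

Max-flow min-cut theorem verified: both equal 11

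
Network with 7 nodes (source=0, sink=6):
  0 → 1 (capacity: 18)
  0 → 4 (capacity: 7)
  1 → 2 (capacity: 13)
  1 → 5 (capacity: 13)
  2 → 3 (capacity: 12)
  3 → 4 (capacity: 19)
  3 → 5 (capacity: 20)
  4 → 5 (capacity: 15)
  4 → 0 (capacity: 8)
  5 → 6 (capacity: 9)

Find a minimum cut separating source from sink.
Min cut value = 9, edges: (5,6)

Min cut value: 9
Partition: S = [0, 1, 2, 3, 4, 5], T = [6]
Cut edges: (5,6)

By max-flow min-cut theorem, max flow = min cut = 9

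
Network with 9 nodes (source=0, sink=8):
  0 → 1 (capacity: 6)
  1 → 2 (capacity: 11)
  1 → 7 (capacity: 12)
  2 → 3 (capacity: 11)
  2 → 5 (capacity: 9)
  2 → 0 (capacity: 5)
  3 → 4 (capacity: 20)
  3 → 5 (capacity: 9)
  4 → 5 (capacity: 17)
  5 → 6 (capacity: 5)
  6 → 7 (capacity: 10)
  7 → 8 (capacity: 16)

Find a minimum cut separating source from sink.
Min cut value = 6, edges: (0,1)

Min cut value: 6
Partition: S = [0], T = [1, 2, 3, 4, 5, 6, 7, 8]
Cut edges: (0,1)

By max-flow min-cut theorem, max flow = min cut = 6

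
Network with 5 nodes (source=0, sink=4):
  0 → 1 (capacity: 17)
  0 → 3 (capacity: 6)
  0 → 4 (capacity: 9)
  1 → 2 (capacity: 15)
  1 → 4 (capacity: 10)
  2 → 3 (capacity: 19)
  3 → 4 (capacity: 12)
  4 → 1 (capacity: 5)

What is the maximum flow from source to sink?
Maximum flow = 31

Max flow: 31

Flow assignment:
  0 → 1: 17/17
  0 → 3: 5/6
  0 → 4: 9/9
  1 → 2: 7/15
  1 → 4: 10/10
  2 → 3: 7/19
  3 → 4: 12/12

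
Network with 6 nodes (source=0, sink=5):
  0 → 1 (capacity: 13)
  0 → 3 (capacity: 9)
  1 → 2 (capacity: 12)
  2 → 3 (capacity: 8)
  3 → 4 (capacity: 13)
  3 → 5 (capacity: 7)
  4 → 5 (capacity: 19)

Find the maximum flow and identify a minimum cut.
Max flow = 17, Min cut edges: (0,3), (2,3)

Maximum flow: 17
Minimum cut: (0,3), (2,3)
Partition: S = [0, 1, 2], T = [3, 4, 5]

Max-flow min-cut theorem verified: both equal 17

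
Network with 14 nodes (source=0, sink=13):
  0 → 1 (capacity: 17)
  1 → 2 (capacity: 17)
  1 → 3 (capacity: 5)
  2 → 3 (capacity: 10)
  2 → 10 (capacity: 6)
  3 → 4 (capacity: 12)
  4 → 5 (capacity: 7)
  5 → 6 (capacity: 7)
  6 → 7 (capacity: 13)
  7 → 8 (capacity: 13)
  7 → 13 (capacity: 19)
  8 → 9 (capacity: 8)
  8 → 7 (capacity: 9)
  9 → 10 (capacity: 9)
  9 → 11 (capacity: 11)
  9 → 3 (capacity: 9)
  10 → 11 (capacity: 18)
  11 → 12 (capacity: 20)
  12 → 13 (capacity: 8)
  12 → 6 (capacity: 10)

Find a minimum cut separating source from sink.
Min cut value = 13, edges: (2,10), (5,6)

Min cut value: 13
Partition: S = [0, 1, 2, 3, 4, 5], T = [6, 7, 8, 9, 10, 11, 12, 13]
Cut edges: (2,10), (5,6)

By max-flow min-cut theorem, max flow = min cut = 13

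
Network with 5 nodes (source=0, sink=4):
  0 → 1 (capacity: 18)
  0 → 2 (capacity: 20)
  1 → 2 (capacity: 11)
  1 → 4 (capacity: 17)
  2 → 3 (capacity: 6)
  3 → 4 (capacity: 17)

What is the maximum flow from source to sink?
Maximum flow = 23

Max flow: 23

Flow assignment:
  0 → 1: 17/18
  0 → 2: 6/20
  1 → 4: 17/17
  2 → 3: 6/6
  3 → 4: 6/17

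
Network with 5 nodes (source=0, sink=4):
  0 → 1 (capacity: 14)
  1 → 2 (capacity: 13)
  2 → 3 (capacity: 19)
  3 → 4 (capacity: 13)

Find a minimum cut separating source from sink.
Min cut value = 13, edges: (3,4)

Min cut value: 13
Partition: S = [0, 1, 2, 3], T = [4]
Cut edges: (3,4)

By max-flow min-cut theorem, max flow = min cut = 13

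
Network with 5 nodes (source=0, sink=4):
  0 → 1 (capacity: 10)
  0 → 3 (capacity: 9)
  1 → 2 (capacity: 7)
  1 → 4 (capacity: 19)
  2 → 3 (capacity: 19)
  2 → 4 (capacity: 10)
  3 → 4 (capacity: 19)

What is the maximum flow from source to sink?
Maximum flow = 19

Max flow: 19

Flow assignment:
  0 → 1: 10/10
  0 → 3: 9/9
  1 → 4: 10/19
  3 → 4: 9/19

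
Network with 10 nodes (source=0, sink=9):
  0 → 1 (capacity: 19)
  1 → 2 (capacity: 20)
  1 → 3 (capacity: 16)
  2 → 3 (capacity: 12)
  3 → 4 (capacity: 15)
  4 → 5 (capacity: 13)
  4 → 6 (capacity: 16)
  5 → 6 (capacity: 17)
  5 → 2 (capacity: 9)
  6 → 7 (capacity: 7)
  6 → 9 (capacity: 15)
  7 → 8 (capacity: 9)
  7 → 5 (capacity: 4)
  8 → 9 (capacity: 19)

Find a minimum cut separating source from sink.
Min cut value = 15, edges: (3,4)

Min cut value: 15
Partition: S = [0, 1, 2, 3], T = [4, 5, 6, 7, 8, 9]
Cut edges: (3,4)

By max-flow min-cut theorem, max flow = min cut = 15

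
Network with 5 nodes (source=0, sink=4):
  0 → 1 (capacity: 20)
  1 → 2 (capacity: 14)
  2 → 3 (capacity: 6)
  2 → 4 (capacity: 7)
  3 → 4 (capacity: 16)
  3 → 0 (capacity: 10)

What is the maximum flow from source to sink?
Maximum flow = 13

Max flow: 13

Flow assignment:
  0 → 1: 13/20
  1 → 2: 13/14
  2 → 3: 6/6
  2 → 4: 7/7
  3 → 4: 6/16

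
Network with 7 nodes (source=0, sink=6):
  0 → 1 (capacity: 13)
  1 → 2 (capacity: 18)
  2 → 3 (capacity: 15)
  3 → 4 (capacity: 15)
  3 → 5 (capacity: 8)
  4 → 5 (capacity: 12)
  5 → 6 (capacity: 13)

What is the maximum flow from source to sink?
Maximum flow = 13

Max flow: 13

Flow assignment:
  0 → 1: 13/13
  1 → 2: 13/18
  2 → 3: 13/15
  3 → 4: 5/15
  3 → 5: 8/8
  4 → 5: 5/12
  5 → 6: 13/13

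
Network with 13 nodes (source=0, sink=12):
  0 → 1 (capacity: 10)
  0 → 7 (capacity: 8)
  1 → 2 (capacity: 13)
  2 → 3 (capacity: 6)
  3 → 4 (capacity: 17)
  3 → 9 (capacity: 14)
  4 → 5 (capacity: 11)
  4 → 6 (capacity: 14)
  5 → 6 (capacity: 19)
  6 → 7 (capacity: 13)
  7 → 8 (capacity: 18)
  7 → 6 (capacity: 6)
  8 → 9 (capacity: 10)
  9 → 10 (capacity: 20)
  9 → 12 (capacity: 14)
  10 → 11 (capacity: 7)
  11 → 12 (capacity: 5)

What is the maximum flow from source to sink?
Maximum flow = 14

Max flow: 14

Flow assignment:
  0 → 1: 6/10
  0 → 7: 8/8
  1 → 2: 6/13
  2 → 3: 6/6
  3 → 9: 6/14
  7 → 8: 8/18
  8 → 9: 8/10
  9 → 12: 14/14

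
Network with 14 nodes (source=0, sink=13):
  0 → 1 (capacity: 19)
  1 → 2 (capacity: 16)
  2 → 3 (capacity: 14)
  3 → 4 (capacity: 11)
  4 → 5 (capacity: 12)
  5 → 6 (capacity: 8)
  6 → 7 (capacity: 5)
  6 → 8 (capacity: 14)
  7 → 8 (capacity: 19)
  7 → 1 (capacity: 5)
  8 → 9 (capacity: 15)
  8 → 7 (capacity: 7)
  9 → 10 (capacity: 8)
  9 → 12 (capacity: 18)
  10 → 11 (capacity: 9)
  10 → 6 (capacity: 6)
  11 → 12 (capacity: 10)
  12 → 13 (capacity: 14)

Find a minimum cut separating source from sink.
Min cut value = 8, edges: (5,6)

Min cut value: 8
Partition: S = [0, 1, 2, 3, 4, 5], T = [6, 7, 8, 9, 10, 11, 12, 13]
Cut edges: (5,6)

By max-flow min-cut theorem, max flow = min cut = 8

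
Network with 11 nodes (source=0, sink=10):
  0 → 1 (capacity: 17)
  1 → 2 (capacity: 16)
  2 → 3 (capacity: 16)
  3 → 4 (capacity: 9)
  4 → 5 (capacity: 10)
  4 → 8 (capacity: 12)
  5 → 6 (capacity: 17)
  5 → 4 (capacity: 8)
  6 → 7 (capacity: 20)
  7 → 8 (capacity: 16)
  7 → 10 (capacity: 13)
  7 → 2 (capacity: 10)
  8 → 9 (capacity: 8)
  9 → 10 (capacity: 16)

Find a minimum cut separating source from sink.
Min cut value = 9, edges: (3,4)

Min cut value: 9
Partition: S = [0, 1, 2, 3], T = [4, 5, 6, 7, 8, 9, 10]
Cut edges: (3,4)

By max-flow min-cut theorem, max flow = min cut = 9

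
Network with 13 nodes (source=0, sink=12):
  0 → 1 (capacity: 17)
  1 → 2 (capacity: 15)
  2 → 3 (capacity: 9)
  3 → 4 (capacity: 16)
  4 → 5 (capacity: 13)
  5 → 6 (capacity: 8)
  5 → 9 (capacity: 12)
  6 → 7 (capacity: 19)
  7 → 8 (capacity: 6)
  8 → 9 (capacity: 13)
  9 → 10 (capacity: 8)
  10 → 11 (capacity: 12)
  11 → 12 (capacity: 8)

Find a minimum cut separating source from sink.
Min cut value = 8, edges: (11,12)

Min cut value: 8
Partition: S = [0, 1, 2, 3, 4, 5, 6, 7, 8, 9, 10, 11], T = [12]
Cut edges: (11,12)

By max-flow min-cut theorem, max flow = min cut = 8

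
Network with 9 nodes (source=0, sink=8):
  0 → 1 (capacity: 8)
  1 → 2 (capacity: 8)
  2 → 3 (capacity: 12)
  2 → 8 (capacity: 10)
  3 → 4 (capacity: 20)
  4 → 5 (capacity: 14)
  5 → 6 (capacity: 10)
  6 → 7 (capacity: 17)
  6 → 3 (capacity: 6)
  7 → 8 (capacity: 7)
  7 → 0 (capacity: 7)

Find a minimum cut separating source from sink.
Min cut value = 8, edges: (1,2)

Min cut value: 8
Partition: S = [0, 1], T = [2, 3, 4, 5, 6, 7, 8]
Cut edges: (1,2)

By max-flow min-cut theorem, max flow = min cut = 8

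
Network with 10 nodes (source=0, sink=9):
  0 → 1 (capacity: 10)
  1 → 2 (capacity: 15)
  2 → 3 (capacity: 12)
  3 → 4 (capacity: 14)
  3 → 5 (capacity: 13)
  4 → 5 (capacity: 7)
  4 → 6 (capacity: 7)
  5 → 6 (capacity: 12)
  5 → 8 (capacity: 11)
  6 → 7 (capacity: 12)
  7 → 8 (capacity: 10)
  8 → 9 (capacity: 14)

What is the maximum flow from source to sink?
Maximum flow = 10

Max flow: 10

Flow assignment:
  0 → 1: 10/10
  1 → 2: 10/15
  2 → 3: 10/12
  3 → 5: 10/13
  5 → 8: 10/11
  8 → 9: 10/14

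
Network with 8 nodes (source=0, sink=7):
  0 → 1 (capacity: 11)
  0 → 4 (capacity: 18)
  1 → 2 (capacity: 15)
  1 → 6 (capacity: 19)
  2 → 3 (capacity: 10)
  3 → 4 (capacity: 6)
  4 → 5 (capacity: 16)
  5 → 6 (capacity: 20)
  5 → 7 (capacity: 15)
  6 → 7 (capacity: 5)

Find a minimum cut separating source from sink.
Min cut value = 20, edges: (5,7), (6,7)

Min cut value: 20
Partition: S = [0, 1, 2, 3, 4, 5, 6], T = [7]
Cut edges: (5,7), (6,7)

By max-flow min-cut theorem, max flow = min cut = 20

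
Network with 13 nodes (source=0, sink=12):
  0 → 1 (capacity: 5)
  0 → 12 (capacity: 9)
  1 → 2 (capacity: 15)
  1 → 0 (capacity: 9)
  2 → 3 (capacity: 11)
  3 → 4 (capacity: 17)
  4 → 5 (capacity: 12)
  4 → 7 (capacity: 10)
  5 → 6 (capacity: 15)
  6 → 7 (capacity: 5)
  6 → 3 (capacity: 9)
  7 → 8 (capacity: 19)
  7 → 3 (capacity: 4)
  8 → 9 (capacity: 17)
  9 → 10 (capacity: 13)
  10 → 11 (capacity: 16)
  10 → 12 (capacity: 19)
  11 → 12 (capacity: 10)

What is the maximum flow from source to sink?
Maximum flow = 14

Max flow: 14

Flow assignment:
  0 → 1: 5/5
  0 → 12: 9/9
  1 → 2: 5/15
  2 → 3: 5/11
  3 → 4: 5/17
  4 → 7: 5/10
  7 → 8: 5/19
  8 → 9: 5/17
  9 → 10: 5/13
  10 → 12: 5/19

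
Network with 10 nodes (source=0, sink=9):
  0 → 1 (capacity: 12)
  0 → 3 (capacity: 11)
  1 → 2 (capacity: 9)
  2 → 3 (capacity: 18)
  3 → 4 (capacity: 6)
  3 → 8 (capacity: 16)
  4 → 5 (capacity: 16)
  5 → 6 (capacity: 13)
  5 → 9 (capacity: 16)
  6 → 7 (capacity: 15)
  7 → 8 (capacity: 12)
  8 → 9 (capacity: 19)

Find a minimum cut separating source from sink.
Min cut value = 20, edges: (0,3), (1,2)

Min cut value: 20
Partition: S = [0, 1], T = [2, 3, 4, 5, 6, 7, 8, 9]
Cut edges: (0,3), (1,2)

By max-flow min-cut theorem, max flow = min cut = 20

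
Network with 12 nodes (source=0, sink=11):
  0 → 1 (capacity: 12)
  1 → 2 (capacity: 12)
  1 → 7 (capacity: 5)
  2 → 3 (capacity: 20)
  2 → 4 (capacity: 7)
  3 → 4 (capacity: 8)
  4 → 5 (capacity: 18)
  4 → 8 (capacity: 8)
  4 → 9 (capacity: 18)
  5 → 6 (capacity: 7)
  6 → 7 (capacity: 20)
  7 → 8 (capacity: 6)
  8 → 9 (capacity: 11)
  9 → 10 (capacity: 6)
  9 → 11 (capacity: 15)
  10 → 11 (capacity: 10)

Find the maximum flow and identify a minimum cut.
Max flow = 12, Min cut edges: (0,1)

Maximum flow: 12
Minimum cut: (0,1)
Partition: S = [0], T = [1, 2, 3, 4, 5, 6, 7, 8, 9, 10, 11]

Max-flow min-cut theorem verified: both equal 12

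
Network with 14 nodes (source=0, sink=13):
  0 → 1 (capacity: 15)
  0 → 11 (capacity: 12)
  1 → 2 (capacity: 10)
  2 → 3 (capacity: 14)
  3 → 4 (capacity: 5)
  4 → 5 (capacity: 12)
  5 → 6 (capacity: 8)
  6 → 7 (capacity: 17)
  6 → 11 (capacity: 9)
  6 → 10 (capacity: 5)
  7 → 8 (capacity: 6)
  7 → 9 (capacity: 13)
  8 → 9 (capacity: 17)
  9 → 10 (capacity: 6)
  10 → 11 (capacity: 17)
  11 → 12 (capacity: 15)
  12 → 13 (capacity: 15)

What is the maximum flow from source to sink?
Maximum flow = 15

Max flow: 15

Flow assignment:
  0 → 1: 5/15
  0 → 11: 10/12
  1 → 2: 5/10
  2 → 3: 5/14
  3 → 4: 5/5
  4 → 5: 5/12
  5 → 6: 5/8
  6 → 11: 5/9
  11 → 12: 15/15
  12 → 13: 15/15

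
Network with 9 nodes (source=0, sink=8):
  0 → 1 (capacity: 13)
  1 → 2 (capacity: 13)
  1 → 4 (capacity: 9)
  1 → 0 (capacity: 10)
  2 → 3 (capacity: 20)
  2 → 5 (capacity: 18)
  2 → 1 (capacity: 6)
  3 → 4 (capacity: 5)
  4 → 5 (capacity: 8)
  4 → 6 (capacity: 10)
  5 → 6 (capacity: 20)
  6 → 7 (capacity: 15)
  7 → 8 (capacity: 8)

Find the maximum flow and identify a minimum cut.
Max flow = 8, Min cut edges: (7,8)

Maximum flow: 8
Minimum cut: (7,8)
Partition: S = [0, 1, 2, 3, 4, 5, 6, 7], T = [8]

Max-flow min-cut theorem verified: both equal 8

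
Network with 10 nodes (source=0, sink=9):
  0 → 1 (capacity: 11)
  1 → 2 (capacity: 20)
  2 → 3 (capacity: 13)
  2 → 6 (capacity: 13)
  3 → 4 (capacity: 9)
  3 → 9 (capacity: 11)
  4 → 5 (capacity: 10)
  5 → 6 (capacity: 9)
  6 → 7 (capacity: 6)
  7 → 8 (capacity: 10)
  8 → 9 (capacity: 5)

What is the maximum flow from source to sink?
Maximum flow = 11

Max flow: 11

Flow assignment:
  0 → 1: 11/11
  1 → 2: 11/20
  2 → 3: 11/13
  3 → 9: 11/11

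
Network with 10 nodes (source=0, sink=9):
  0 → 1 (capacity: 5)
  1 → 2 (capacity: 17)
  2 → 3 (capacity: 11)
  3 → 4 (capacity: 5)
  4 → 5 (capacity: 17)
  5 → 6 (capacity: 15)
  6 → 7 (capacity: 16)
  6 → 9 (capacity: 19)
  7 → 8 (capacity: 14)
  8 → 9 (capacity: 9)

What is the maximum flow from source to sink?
Maximum flow = 5

Max flow: 5

Flow assignment:
  0 → 1: 5/5
  1 → 2: 5/17
  2 → 3: 5/11
  3 → 4: 5/5
  4 → 5: 5/17
  5 → 6: 5/15
  6 → 9: 5/19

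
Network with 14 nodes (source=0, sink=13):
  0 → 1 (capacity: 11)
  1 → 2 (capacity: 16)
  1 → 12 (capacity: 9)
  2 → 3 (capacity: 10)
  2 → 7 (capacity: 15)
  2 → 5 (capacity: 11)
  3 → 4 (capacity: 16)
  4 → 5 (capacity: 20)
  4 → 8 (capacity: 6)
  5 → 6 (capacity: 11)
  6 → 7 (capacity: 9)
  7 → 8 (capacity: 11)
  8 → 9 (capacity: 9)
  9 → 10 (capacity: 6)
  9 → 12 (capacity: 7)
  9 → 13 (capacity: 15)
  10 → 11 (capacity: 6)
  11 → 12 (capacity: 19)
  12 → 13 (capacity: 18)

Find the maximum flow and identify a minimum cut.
Max flow = 11, Min cut edges: (0,1)

Maximum flow: 11
Minimum cut: (0,1)
Partition: S = [0], T = [1, 2, 3, 4, 5, 6, 7, 8, 9, 10, 11, 12, 13]

Max-flow min-cut theorem verified: both equal 11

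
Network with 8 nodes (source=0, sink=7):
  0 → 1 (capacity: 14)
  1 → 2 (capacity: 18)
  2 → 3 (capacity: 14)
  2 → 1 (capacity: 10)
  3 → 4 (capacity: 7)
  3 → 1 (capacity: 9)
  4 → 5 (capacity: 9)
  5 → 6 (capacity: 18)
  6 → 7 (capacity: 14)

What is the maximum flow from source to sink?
Maximum flow = 7

Max flow: 7

Flow assignment:
  0 → 1: 7/14
  1 → 2: 7/18
  2 → 3: 7/14
  3 → 4: 7/7
  4 → 5: 7/9
  5 → 6: 7/18
  6 → 7: 7/14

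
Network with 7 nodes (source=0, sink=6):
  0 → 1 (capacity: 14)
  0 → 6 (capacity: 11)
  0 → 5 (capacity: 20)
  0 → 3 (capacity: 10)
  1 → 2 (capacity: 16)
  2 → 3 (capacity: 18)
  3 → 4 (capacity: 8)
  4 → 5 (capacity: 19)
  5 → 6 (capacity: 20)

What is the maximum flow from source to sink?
Maximum flow = 31

Max flow: 31

Flow assignment:
  0 → 1: 8/14
  0 → 6: 11/11
  0 → 5: 12/20
  1 → 2: 8/16
  2 → 3: 8/18
  3 → 4: 8/8
  4 → 5: 8/19
  5 → 6: 20/20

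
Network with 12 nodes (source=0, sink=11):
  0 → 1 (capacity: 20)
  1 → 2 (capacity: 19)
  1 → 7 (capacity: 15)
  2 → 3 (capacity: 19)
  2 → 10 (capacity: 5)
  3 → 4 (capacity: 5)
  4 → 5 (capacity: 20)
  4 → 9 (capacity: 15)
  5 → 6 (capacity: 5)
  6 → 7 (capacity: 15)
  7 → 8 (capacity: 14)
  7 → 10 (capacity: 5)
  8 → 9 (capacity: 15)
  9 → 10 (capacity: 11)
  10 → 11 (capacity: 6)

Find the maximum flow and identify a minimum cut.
Max flow = 6, Min cut edges: (10,11)

Maximum flow: 6
Minimum cut: (10,11)
Partition: S = [0, 1, 2, 3, 4, 5, 6, 7, 8, 9, 10], T = [11]

Max-flow min-cut theorem verified: both equal 6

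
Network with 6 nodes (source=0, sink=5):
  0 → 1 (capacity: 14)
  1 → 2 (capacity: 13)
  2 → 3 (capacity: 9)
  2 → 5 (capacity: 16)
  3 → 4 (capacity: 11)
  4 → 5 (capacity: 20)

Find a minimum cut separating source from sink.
Min cut value = 13, edges: (1,2)

Min cut value: 13
Partition: S = [0, 1], T = [2, 3, 4, 5]
Cut edges: (1,2)

By max-flow min-cut theorem, max flow = min cut = 13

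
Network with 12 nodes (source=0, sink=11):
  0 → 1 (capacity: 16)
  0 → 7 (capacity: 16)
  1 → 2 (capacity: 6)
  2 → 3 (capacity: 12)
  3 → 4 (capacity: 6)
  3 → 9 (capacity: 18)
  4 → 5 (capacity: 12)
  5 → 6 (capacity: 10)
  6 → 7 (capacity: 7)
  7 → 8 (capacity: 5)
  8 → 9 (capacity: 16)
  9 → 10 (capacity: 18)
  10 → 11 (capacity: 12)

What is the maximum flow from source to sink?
Maximum flow = 11

Max flow: 11

Flow assignment:
  0 → 1: 6/16
  0 → 7: 5/16
  1 → 2: 6/6
  2 → 3: 6/12
  3 → 9: 6/18
  7 → 8: 5/5
  8 → 9: 5/16
  9 → 10: 11/18
  10 → 11: 11/12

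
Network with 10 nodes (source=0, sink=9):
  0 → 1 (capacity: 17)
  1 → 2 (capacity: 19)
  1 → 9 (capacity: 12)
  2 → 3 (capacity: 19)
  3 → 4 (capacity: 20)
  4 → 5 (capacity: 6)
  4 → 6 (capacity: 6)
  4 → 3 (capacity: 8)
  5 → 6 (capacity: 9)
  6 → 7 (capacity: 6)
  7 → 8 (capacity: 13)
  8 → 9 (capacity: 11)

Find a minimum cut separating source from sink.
Min cut value = 17, edges: (0,1)

Min cut value: 17
Partition: S = [0], T = [1, 2, 3, 4, 5, 6, 7, 8, 9]
Cut edges: (0,1)

By max-flow min-cut theorem, max flow = min cut = 17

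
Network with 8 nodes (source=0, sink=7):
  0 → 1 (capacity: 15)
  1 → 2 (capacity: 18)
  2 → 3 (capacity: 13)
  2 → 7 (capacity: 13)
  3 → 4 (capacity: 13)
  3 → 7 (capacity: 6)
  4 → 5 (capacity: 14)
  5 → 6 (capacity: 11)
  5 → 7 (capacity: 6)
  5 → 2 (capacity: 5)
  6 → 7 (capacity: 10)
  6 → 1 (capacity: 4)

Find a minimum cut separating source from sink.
Min cut value = 15, edges: (0,1)

Min cut value: 15
Partition: S = [0], T = [1, 2, 3, 4, 5, 6, 7]
Cut edges: (0,1)

By max-flow min-cut theorem, max flow = min cut = 15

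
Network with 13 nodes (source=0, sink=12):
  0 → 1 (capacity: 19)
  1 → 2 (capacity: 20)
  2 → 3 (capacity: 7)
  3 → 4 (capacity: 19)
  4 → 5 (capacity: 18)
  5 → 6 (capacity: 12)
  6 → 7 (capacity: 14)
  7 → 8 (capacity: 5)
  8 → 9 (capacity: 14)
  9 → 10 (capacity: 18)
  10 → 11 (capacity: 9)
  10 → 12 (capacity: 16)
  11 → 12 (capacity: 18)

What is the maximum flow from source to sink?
Maximum flow = 5

Max flow: 5

Flow assignment:
  0 → 1: 5/19
  1 → 2: 5/20
  2 → 3: 5/7
  3 → 4: 5/19
  4 → 5: 5/18
  5 → 6: 5/12
  6 → 7: 5/14
  7 → 8: 5/5
  8 → 9: 5/14
  9 → 10: 5/18
  10 → 12: 5/16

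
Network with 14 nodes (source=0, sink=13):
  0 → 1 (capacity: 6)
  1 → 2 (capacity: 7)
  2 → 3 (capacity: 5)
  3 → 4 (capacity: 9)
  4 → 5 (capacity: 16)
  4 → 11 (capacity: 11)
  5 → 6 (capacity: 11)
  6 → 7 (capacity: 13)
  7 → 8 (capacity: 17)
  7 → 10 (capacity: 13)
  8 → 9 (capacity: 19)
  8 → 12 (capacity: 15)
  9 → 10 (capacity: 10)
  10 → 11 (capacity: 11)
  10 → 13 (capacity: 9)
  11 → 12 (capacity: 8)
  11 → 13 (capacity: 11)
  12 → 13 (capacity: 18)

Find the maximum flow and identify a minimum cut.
Max flow = 5, Min cut edges: (2,3)

Maximum flow: 5
Minimum cut: (2,3)
Partition: S = [0, 1, 2], T = [3, 4, 5, 6, 7, 8, 9, 10, 11, 12, 13]

Max-flow min-cut theorem verified: both equal 5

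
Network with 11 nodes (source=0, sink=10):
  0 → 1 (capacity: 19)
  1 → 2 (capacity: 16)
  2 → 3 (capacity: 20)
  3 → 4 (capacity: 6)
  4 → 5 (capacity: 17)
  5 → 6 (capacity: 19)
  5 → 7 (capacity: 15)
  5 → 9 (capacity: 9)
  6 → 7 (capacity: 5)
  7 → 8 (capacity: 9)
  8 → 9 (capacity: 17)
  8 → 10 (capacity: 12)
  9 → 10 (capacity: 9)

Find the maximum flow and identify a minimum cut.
Max flow = 6, Min cut edges: (3,4)

Maximum flow: 6
Minimum cut: (3,4)
Partition: S = [0, 1, 2, 3], T = [4, 5, 6, 7, 8, 9, 10]

Max-flow min-cut theorem verified: both equal 6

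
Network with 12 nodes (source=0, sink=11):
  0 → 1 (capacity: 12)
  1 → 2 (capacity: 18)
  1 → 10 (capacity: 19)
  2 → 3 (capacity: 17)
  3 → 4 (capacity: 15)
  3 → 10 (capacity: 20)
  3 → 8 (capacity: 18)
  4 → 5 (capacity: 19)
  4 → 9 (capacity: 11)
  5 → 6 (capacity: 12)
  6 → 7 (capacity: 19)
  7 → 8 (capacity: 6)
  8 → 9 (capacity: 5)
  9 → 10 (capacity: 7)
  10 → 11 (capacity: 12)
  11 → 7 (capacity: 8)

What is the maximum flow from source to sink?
Maximum flow = 12

Max flow: 12

Flow assignment:
  0 → 1: 12/12
  1 → 10: 12/19
  10 → 11: 12/12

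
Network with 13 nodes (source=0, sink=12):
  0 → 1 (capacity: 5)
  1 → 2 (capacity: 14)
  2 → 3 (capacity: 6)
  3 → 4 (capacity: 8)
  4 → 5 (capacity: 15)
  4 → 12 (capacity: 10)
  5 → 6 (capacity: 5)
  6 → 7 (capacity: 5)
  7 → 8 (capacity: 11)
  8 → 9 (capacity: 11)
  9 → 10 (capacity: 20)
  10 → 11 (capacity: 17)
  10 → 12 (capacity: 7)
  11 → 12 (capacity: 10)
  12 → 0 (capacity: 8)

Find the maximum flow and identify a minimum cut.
Max flow = 5, Min cut edges: (0,1)

Maximum flow: 5
Minimum cut: (0,1)
Partition: S = [0], T = [1, 2, 3, 4, 5, 6, 7, 8, 9, 10, 11, 12]

Max-flow min-cut theorem verified: both equal 5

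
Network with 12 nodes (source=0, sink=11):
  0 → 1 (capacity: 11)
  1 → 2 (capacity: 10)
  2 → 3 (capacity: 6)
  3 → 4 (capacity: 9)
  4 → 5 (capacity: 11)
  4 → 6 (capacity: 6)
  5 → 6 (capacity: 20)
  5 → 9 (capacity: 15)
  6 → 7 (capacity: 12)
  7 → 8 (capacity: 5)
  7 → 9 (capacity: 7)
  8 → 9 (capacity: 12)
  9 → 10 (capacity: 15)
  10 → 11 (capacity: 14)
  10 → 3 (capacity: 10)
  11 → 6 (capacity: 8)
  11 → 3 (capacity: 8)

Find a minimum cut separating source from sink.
Min cut value = 6, edges: (2,3)

Min cut value: 6
Partition: S = [0, 1, 2], T = [3, 4, 5, 6, 7, 8, 9, 10, 11]
Cut edges: (2,3)

By max-flow min-cut theorem, max flow = min cut = 6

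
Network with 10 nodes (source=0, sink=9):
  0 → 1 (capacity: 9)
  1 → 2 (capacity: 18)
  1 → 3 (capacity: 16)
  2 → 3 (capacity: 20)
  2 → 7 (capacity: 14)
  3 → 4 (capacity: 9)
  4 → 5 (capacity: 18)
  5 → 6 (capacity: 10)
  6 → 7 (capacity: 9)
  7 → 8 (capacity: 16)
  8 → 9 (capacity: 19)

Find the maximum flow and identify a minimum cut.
Max flow = 9, Min cut edges: (0,1)

Maximum flow: 9
Minimum cut: (0,1)
Partition: S = [0], T = [1, 2, 3, 4, 5, 6, 7, 8, 9]

Max-flow min-cut theorem verified: both equal 9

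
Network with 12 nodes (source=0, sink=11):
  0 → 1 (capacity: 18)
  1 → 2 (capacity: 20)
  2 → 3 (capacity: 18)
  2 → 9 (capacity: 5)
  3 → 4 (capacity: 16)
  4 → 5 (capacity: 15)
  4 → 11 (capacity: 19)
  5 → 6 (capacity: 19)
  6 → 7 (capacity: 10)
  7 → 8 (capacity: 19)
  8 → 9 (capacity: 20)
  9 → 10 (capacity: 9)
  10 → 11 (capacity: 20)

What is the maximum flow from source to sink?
Maximum flow = 18

Max flow: 18

Flow assignment:
  0 → 1: 18/18
  1 → 2: 18/20
  2 → 3: 16/18
  2 → 9: 2/5
  3 → 4: 16/16
  4 → 11: 16/19
  9 → 10: 2/9
  10 → 11: 2/20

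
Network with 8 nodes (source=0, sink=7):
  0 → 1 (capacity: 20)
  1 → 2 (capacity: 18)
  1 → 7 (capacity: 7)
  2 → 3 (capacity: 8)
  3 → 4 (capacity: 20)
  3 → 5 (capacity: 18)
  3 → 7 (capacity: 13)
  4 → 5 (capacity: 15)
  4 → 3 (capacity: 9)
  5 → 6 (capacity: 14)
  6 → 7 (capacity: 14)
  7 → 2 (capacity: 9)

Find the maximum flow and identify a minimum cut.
Max flow = 15, Min cut edges: (1,7), (2,3)

Maximum flow: 15
Minimum cut: (1,7), (2,3)
Partition: S = [0, 1, 2], T = [3, 4, 5, 6, 7]

Max-flow min-cut theorem verified: both equal 15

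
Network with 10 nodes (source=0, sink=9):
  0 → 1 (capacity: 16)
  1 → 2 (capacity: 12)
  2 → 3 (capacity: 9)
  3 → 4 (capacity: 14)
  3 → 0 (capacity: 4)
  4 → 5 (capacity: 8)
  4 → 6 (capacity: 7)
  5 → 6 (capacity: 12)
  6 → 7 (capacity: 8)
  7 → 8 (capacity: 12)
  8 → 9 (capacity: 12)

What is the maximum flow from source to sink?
Maximum flow = 8

Max flow: 8

Flow assignment:
  0 → 1: 9/16
  1 → 2: 9/12
  2 → 3: 9/9
  3 → 4: 8/14
  3 → 0: 1/4
  4 → 5: 1/8
  4 → 6: 7/7
  5 → 6: 1/12
  6 → 7: 8/8
  7 → 8: 8/12
  8 → 9: 8/12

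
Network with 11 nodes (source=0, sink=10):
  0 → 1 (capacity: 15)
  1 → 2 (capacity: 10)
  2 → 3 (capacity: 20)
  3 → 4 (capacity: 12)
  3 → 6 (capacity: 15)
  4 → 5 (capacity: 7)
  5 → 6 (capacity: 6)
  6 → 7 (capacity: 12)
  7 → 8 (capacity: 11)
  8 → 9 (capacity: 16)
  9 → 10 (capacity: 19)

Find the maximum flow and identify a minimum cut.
Max flow = 10, Min cut edges: (1,2)

Maximum flow: 10
Minimum cut: (1,2)
Partition: S = [0, 1], T = [2, 3, 4, 5, 6, 7, 8, 9, 10]

Max-flow min-cut theorem verified: both equal 10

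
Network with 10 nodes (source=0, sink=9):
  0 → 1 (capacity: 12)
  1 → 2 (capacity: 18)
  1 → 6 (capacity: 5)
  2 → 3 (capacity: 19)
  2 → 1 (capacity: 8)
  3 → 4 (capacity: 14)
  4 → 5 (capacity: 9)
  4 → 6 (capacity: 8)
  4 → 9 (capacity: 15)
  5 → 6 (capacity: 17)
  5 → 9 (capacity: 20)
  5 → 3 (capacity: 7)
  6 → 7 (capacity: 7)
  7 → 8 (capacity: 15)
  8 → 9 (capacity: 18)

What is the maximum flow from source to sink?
Maximum flow = 12

Max flow: 12

Flow assignment:
  0 → 1: 12/12
  1 → 2: 12/18
  2 → 3: 12/19
  3 → 4: 12/14
  4 → 9: 12/15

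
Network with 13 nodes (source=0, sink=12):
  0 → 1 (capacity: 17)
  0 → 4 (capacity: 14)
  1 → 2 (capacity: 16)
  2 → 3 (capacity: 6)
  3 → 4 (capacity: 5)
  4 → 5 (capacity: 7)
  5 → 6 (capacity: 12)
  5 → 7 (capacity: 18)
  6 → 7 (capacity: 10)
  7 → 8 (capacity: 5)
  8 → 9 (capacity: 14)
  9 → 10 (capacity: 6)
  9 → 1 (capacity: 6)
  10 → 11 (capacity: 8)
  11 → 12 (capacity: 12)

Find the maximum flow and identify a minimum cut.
Max flow = 5, Min cut edges: (7,8)

Maximum flow: 5
Minimum cut: (7,8)
Partition: S = [0, 1, 2, 3, 4, 5, 6, 7], T = [8, 9, 10, 11, 12]

Max-flow min-cut theorem verified: both equal 5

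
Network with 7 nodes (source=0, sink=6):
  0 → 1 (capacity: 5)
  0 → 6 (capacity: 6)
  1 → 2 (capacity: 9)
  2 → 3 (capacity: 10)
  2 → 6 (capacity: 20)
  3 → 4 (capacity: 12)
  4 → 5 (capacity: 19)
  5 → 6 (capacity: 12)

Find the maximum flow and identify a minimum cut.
Max flow = 11, Min cut edges: (0,1), (0,6)

Maximum flow: 11
Minimum cut: (0,1), (0,6)
Partition: S = [0], T = [1, 2, 3, 4, 5, 6]

Max-flow min-cut theorem verified: both equal 11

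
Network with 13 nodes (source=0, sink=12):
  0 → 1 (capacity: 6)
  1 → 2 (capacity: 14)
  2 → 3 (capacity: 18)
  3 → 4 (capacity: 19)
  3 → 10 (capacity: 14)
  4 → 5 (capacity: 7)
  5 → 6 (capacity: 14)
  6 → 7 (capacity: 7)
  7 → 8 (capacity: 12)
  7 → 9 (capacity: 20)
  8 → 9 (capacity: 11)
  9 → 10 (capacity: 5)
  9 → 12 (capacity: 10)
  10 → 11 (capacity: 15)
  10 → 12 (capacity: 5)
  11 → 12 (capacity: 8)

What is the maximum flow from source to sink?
Maximum flow = 6

Max flow: 6

Flow assignment:
  0 → 1: 6/6
  1 → 2: 6/14
  2 → 3: 6/18
  3 → 10: 6/14
  10 → 11: 1/15
  10 → 12: 5/5
  11 → 12: 1/8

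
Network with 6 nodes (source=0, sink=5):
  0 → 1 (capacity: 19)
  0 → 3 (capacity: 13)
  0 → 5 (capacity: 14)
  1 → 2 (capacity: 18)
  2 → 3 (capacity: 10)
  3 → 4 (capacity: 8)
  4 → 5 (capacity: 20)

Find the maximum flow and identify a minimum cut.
Max flow = 22, Min cut edges: (0,5), (3,4)

Maximum flow: 22
Minimum cut: (0,5), (3,4)
Partition: S = [0, 1, 2, 3], T = [4, 5]

Max-flow min-cut theorem verified: both equal 22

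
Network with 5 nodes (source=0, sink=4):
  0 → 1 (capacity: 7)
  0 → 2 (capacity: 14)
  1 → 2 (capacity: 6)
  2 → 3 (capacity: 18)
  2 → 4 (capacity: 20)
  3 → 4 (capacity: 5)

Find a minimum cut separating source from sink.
Min cut value = 20, edges: (0,2), (1,2)

Min cut value: 20
Partition: S = [0, 1], T = [2, 3, 4]
Cut edges: (0,2), (1,2)

By max-flow min-cut theorem, max flow = min cut = 20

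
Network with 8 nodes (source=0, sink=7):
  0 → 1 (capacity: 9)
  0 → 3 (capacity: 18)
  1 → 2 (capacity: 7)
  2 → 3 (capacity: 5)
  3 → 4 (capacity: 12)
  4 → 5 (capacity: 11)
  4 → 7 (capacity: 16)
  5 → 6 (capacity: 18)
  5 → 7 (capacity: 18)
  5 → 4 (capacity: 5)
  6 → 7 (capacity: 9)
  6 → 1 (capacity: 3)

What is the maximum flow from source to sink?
Maximum flow = 12

Max flow: 12

Flow assignment:
  0 → 1: 5/9
  0 → 3: 7/18
  1 → 2: 5/7
  2 → 3: 5/5
  3 → 4: 12/12
  4 → 7: 12/16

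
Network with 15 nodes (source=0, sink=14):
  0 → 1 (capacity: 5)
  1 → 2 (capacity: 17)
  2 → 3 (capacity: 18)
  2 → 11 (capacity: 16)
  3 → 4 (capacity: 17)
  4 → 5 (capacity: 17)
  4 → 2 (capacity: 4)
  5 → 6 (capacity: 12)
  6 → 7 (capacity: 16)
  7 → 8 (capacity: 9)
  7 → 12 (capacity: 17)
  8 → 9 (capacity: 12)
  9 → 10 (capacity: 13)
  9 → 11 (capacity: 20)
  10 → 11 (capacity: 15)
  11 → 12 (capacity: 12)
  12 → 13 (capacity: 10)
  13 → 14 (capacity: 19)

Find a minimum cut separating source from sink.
Min cut value = 5, edges: (0,1)

Min cut value: 5
Partition: S = [0], T = [1, 2, 3, 4, 5, 6, 7, 8, 9, 10, 11, 12, 13, 14]
Cut edges: (0,1)

By max-flow min-cut theorem, max flow = min cut = 5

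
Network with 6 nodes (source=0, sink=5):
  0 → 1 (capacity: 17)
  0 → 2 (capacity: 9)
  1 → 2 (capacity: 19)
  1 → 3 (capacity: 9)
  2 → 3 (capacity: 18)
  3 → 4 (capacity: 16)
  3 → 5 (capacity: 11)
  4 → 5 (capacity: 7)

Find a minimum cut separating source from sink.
Min cut value = 18, edges: (3,5), (4,5)

Min cut value: 18
Partition: S = [0, 1, 2, 3, 4], T = [5]
Cut edges: (3,5), (4,5)

By max-flow min-cut theorem, max flow = min cut = 18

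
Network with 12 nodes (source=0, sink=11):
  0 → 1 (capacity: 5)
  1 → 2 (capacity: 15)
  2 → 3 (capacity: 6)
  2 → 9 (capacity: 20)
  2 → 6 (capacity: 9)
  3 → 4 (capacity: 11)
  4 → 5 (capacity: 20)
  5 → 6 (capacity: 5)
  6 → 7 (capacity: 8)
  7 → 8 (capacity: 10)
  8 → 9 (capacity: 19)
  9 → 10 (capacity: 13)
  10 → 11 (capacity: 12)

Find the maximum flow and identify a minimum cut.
Max flow = 5, Min cut edges: (0,1)

Maximum flow: 5
Minimum cut: (0,1)
Partition: S = [0], T = [1, 2, 3, 4, 5, 6, 7, 8, 9, 10, 11]

Max-flow min-cut theorem verified: both equal 5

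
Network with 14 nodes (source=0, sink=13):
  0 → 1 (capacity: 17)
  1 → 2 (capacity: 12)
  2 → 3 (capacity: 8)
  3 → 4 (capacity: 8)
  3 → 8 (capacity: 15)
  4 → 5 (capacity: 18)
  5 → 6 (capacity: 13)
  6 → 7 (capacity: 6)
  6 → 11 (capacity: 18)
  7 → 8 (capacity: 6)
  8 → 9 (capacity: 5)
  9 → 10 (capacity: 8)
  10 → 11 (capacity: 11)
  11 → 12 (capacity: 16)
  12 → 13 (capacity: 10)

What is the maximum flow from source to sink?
Maximum flow = 8

Max flow: 8

Flow assignment:
  0 → 1: 8/17
  1 → 2: 8/12
  2 → 3: 8/8
  3 → 4: 8/8
  4 → 5: 8/18
  5 → 6: 8/13
  6 → 11: 8/18
  11 → 12: 8/16
  12 → 13: 8/10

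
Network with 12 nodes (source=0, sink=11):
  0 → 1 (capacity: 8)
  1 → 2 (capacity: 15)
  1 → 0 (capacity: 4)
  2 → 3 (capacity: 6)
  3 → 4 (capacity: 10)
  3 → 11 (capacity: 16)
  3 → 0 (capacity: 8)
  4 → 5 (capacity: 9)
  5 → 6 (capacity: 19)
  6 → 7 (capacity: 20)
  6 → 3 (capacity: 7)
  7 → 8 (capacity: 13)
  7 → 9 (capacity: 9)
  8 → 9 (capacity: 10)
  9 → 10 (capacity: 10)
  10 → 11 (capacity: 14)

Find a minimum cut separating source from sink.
Min cut value = 6, edges: (2,3)

Min cut value: 6
Partition: S = [0, 1, 2], T = [3, 4, 5, 6, 7, 8, 9, 10, 11]
Cut edges: (2,3)

By max-flow min-cut theorem, max flow = min cut = 6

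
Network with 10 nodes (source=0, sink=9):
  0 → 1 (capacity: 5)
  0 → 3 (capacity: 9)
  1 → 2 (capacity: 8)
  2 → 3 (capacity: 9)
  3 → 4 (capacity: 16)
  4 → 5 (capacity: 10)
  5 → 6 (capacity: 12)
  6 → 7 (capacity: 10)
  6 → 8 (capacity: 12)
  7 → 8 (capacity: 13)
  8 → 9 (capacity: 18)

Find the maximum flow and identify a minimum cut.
Max flow = 10, Min cut edges: (4,5)

Maximum flow: 10
Minimum cut: (4,5)
Partition: S = [0, 1, 2, 3, 4], T = [5, 6, 7, 8, 9]

Max-flow min-cut theorem verified: both equal 10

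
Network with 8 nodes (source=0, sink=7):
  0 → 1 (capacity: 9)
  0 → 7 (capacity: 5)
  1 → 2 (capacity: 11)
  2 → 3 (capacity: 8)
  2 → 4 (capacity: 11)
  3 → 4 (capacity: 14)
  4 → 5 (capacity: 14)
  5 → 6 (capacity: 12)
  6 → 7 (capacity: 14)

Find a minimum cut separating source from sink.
Min cut value = 14, edges: (0,1), (0,7)

Min cut value: 14
Partition: S = [0], T = [1, 2, 3, 4, 5, 6, 7]
Cut edges: (0,1), (0,7)

By max-flow min-cut theorem, max flow = min cut = 14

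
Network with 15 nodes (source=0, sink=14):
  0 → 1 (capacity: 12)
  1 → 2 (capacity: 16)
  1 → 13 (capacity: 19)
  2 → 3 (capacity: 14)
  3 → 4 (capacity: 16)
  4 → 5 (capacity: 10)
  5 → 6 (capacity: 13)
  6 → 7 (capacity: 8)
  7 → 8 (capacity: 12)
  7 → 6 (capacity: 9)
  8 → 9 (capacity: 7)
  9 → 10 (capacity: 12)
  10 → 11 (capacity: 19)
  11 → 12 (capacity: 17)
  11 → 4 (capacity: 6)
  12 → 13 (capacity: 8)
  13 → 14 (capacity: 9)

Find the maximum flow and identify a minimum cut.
Max flow = 9, Min cut edges: (13,14)

Maximum flow: 9
Minimum cut: (13,14)
Partition: S = [0, 1, 2, 3, 4, 5, 6, 7, 8, 9, 10, 11, 12, 13], T = [14]

Max-flow min-cut theorem verified: both equal 9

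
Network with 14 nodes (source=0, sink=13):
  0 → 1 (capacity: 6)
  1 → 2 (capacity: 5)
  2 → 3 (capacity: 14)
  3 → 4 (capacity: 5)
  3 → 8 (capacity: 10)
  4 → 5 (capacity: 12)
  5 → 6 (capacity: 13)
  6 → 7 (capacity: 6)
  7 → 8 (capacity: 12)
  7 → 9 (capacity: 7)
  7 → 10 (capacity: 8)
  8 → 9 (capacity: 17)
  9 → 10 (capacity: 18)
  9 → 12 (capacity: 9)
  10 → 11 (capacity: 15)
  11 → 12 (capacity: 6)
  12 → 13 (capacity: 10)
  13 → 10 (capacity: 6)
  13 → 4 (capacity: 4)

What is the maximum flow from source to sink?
Maximum flow = 5

Max flow: 5

Flow assignment:
  0 → 1: 5/6
  1 → 2: 5/5
  2 → 3: 5/14
  3 → 8: 5/10
  8 → 9: 5/17
  9 → 12: 5/9
  12 → 13: 5/10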